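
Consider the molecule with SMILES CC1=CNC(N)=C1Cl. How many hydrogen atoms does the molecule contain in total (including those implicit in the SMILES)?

Walk through each heavy atom and fill implicit hydrogens from standard valence (C 4, N 3, O 2, S 2, halogen 1):
  atom 1: C, bond orders sum to 1 (valence 4) → 3 H
  atom 2: C, bond orders sum to 4 (valence 4) → 0 H
  atom 3: C, bond orders sum to 3 (valence 4) → 1 H
  atom 4: N, bond orders sum to 2 (valence 3) → 1 H
  atom 5: C, bond orders sum to 4 (valence 4) → 0 H
  atom 6: N, bond orders sum to 1 (valence 3) → 2 H
  atom 7: C, bond orders sum to 4 (valence 4) → 0 H
  atom 8: Cl (halogen, monovalent) → 0 H
Total hydrogens: 7.

7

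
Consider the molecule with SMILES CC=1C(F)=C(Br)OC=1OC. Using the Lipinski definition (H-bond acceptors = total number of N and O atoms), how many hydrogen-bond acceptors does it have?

2

N atoms: 0; O atoms: 2.
Lipinski HBA = 0 + 2 = 2.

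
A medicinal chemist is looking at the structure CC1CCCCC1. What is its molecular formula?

C7H14

Walk through each heavy atom and fill implicit hydrogens from standard valence (C 4, N 3, O 2, S 2, halogen 1):
  atom 1: C, bond orders sum to 1 (valence 4) → 3 H
  atom 2: C, bond orders sum to 3 (valence 4) → 1 H
  atom 3: C, bond orders sum to 2 (valence 4) → 2 H
  atom 4: C, bond orders sum to 2 (valence 4) → 2 H
  atom 5: C, bond orders sum to 2 (valence 4) → 2 H
  atom 6: C, bond orders sum to 2 (valence 4) → 2 H
  atom 7: C, bond orders sum to 2 (valence 4) → 2 H
Totals → C:7, H:14.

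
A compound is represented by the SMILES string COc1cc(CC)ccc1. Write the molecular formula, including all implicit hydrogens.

C9H12O

Walk through each heavy atom and fill implicit hydrogens from standard valence (C 4, N 3, O 2, S 2, halogen 1); for lowercase aromatic atoms, an aromatic c carries 1 H when it has two neighbours and 0 H with three, and aromatic n carries 0 H:
  atom 1: C, bond orders sum to 1 (valence 4) → 3 H
  atom 2: O, bond orders sum to 2 (valence 2) → 0 H
  atom 3: aromatic c, 3 neighbours → 0 H
  atom 4: aromatic c, 2 neighbours → 1 H
  atom 5: aromatic c, 3 neighbours → 0 H
  atom 6: C, bond orders sum to 2 (valence 4) → 2 H
  atom 7: C, bond orders sum to 1 (valence 4) → 3 H
  atom 8: aromatic c, 2 neighbours → 1 H
  atom 9: aromatic c, 2 neighbours → 1 H
  atom 10: aromatic c, 2 neighbours → 1 H
Totals → C:9, H:12, O:1.
In Hill order: C9H12O.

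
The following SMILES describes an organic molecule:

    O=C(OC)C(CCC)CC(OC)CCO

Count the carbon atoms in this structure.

11

Count every carbon token in the SMILES (each C, including those in ring-closure positions and inside branches).
Carbon count: 11.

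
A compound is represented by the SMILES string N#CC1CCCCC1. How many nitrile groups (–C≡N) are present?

1

The nitrile motif appears at heavy-atom position 2 in the SMILES.
Nitrile count: 1.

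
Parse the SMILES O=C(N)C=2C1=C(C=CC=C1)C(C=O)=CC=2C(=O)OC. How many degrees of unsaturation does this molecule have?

10

Molecular formula: C14H11NO4.
DoU = (2C + 2 + N − H − X) / 2, where X is the halogen count and O/S are ignored.
    = (2·14 + 2 + 1 − 11 − 0) / 2 = 20 / 2 = 10.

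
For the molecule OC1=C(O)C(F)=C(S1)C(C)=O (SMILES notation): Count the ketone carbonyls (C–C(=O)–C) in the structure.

1

The ketone motif appears at heavy-atom position 9 in the SMILES.
Other groups present: 2 hydroxyl.
Ketone count: 1.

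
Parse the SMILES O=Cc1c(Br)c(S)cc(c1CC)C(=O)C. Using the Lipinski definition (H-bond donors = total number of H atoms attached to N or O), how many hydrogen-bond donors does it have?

0

Donors: find every N or O and count the H atoms it carries.
  atom 1 (O): bond orders sum to 2 → 0 H
  atom 14 (O): bond orders sum to 2 → 0 H
Lipinski HBD = 0.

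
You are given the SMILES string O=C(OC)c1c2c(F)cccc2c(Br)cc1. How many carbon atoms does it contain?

12

Count every carbon token in the SMILES (each C, including those in ring-closure positions and inside branches).
Carbon count: 12.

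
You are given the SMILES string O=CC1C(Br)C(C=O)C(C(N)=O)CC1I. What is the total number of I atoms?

1

Scan the SMILES for I atoms (remember two-letter symbols like Cl and Br are single atoms).
Iodine count: 1.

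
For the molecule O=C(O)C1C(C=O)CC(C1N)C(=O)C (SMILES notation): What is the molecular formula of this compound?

Walk through each heavy atom and fill implicit hydrogens from standard valence (C 4, N 3, O 2, S 2, halogen 1):
  atom 1: O, bond orders sum to 2 (valence 2) → 0 H
  atom 2: C, bond orders sum to 4 (valence 4) → 0 H
  atom 3: O, bond orders sum to 1 (valence 2) → 1 H
  atom 4: C, bond orders sum to 3 (valence 4) → 1 H
  atom 5: C, bond orders sum to 3 (valence 4) → 1 H
  atom 6: C, bond orders sum to 3 (valence 4) → 1 H
  atom 7: O, bond orders sum to 2 (valence 2) → 0 H
  atom 8: C, bond orders sum to 2 (valence 4) → 2 H
  atom 9: C, bond orders sum to 3 (valence 4) → 1 H
  atom 10: C, bond orders sum to 3 (valence 4) → 1 H
  atom 11: N, bond orders sum to 1 (valence 3) → 2 H
  atom 12: C, bond orders sum to 4 (valence 4) → 0 H
  atom 13: O, bond orders sum to 2 (valence 2) → 0 H
  atom 14: C, bond orders sum to 1 (valence 4) → 3 H
Totals → C:9, H:13, N:1, O:4.
In Hill order: C9H13NO4.

C9H13NO4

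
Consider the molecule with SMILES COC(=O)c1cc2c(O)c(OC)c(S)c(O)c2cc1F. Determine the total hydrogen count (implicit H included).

Walk through each heavy atom and fill implicit hydrogens from standard valence (C 4, N 3, O 2, S 2, halogen 1); for lowercase aromatic atoms, an aromatic c carries 1 H when it has two neighbours and 0 H with three, and aromatic n carries 0 H:
  atom 1: C, bond orders sum to 1 (valence 4) → 3 H
  atom 2: O, bond orders sum to 2 (valence 2) → 0 H
  atom 3: C, bond orders sum to 4 (valence 4) → 0 H
  atom 4: O, bond orders sum to 2 (valence 2) → 0 H
  atom 5: aromatic c, 3 neighbours → 0 H
  atom 6: aromatic c, 2 neighbours → 1 H
  atom 7: aromatic c, 3 neighbours → 0 H
  atom 8: aromatic c, 3 neighbours → 0 H
  atom 9: O, bond orders sum to 1 (valence 2) → 1 H
  atom 10: aromatic c, 3 neighbours → 0 H
  atom 11: O, bond orders sum to 2 (valence 2) → 0 H
  atom 12: C, bond orders sum to 1 (valence 4) → 3 H
  atom 13: aromatic c, 3 neighbours → 0 H
  atom 14: S, bond orders sum to 1 (valence 2) → 1 H
  atom 15: aromatic c, 3 neighbours → 0 H
  atom 16: O, bond orders sum to 1 (valence 2) → 1 H
  atom 17: aromatic c, 3 neighbours → 0 H
  atom 18: aromatic c, 2 neighbours → 1 H
  atom 19: aromatic c, 3 neighbours → 0 H
  atom 20: F (halogen, monovalent) → 0 H
Total hydrogens: 11.

11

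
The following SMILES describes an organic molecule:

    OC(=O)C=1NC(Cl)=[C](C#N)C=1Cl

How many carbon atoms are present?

6

Count every carbon token in the SMILES (each C, including those in ring-closure positions and inside branches).
Carbon count: 6.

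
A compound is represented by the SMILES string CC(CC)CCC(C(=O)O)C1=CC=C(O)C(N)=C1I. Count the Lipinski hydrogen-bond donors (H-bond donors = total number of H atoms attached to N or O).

Donors: find every N or O and count the H atoms it carries.
  atom 9 (O): bond orders sum to 2 → 0 H
  atom 10 (O): bond orders sum to 1 → 1 H
  atom 15 (O): bond orders sum to 1 → 1 H
  atom 17 (N): bond orders sum to 1 → 2 H
Lipinski HBD = 4.

4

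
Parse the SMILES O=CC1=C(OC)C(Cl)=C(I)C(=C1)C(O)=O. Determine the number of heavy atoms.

15

Every atom symbol written in the SMILES (organic subset) is one heavy atom; implicit H are not written.
Heavy atoms by element → C:9, Cl:1, I:1, O:4.
Total: 15.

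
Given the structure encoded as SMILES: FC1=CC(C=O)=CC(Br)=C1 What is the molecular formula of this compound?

C7H4BrFO

Walk through each heavy atom and fill implicit hydrogens from standard valence (C 4, N 3, O 2, S 2, halogen 1):
  atom 1: F (halogen, monovalent) → 0 H
  atom 2: C, bond orders sum to 4 (valence 4) → 0 H
  atom 3: C, bond orders sum to 3 (valence 4) → 1 H
  atom 4: C, bond orders sum to 4 (valence 4) → 0 H
  atom 5: C, bond orders sum to 3 (valence 4) → 1 H
  atom 6: O, bond orders sum to 2 (valence 2) → 0 H
  atom 7: C, bond orders sum to 3 (valence 4) → 1 H
  atom 8: C, bond orders sum to 4 (valence 4) → 0 H
  atom 9: Br (halogen, monovalent) → 0 H
  atom 10: C, bond orders sum to 3 (valence 4) → 1 H
Totals → C:7, H:4, Br:1, F:1, O:1.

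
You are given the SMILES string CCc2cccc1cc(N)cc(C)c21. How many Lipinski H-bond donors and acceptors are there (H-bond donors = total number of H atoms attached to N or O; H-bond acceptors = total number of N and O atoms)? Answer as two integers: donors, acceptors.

2, 1

Donors: find every N or O and count the H atoms it carries.
  atom 10 (N): bond orders sum to 1 → 2 H
Lipinski HBD = 2.
Acceptors: N atoms = 1, O atoms = 0 → HBA = 1.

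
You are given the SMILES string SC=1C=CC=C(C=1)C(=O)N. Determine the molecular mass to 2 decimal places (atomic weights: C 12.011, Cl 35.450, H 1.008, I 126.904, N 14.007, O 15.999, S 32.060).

First, the molecular formula is C7H7NOS (counting implicit H from valence).
  C: 7 × 12.011 = 84.077
  H: 7 × 1.008 = 7.056
  N: 1 × 14.007 = 14.007
  O: 1 × 15.999 = 15.999
  S: 1 × 32.060 = 32.060
Sum: 7×12.011 + 7×1.008 + 1×14.007 + 1×15.999 + 1×32.060 = 153.199 → 153.20 g/mol.

153.20 g/mol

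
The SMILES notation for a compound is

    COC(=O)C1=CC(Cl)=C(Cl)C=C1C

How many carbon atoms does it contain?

9

Count every carbon token in the SMILES (each C, including those in ring-closure positions and inside branches).
Carbon count: 9.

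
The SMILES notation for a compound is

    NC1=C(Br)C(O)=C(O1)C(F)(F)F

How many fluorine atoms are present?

Scan the SMILES for F atoms (remember two-letter symbols like Cl and Br are single atoms).
Fluorine count: 3.

3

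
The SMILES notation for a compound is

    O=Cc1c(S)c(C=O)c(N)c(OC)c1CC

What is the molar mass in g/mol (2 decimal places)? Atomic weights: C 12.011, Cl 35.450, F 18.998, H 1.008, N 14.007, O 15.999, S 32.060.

First, the molecular formula is C11H13NO3S (counting implicit H from valence).
  C: 11 × 12.011 = 132.121
  H: 13 × 1.008 = 13.104
  N: 1 × 14.007 = 14.007
  O: 3 × 15.999 = 47.997
  S: 1 × 32.060 = 32.060
Sum: 11×12.011 + 13×1.008 + 1×14.007 + 3×15.999 + 1×32.060 = 239.289 → 239.29 g/mol.

239.29 g/mol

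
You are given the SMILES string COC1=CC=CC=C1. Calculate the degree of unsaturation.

4

Degree of unsaturation = (number of rings) + (number of π bonds).
Ring closures in the SMILES: 1.
π bonds: 3 double bonds (each 1 DoU) → 3 DoU from unsaturation.
Total DoU = 1 + 3 = 4.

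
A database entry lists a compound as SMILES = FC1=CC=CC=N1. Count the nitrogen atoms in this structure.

Scan the SMILES for N atoms (remember two-letter symbols like Cl and Br are single atoms).
Nitrogen count: 1.

1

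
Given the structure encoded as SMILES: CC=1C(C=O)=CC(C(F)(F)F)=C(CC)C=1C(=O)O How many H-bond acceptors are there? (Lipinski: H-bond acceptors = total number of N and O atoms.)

3

N atoms: 0; O atoms: 3.
Lipinski HBA = 0 + 3 = 3.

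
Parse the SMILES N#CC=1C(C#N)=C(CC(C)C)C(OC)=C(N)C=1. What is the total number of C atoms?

13

Count every carbon token in the SMILES (each C, including those in ring-closure positions and inside branches).
Carbon count: 13.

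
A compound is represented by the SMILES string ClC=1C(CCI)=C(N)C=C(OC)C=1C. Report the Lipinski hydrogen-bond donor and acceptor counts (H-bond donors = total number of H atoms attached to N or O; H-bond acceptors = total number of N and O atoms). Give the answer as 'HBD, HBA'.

Donors: find every N or O and count the H atoms it carries.
  atom 8 (N): bond orders sum to 1 → 2 H
  atom 11 (O): bond orders sum to 2 → 0 H
Lipinski HBD = 2.
Acceptors: N atoms = 1, O atoms = 1 → HBA = 2.

2, 2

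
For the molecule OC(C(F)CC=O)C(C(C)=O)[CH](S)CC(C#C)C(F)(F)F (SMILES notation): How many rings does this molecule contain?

0

In SMILES, each pair of matching ring-closure digits denotes one ring-closing bond; the number of such bonds equals the number of independent rings.
Ring-closure bonds here: 0.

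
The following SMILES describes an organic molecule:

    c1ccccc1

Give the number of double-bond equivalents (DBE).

Molecular formula: C6H6.
DoU = (2C + 2 + N − H − X) / 2, where X is the halogen count and O/S are ignored.
    = (2·6 + 2 + 0 − 6 − 0) / 2 = 8 / 2 = 4.

4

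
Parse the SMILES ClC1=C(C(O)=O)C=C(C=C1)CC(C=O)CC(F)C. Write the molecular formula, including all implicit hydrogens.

C13H14ClFO3

Walk through each heavy atom and fill implicit hydrogens from standard valence (C 4, N 3, O 2, S 2, halogen 1):
  atom 1: Cl (halogen, monovalent) → 0 H
  atom 2: C, bond orders sum to 4 (valence 4) → 0 H
  atom 3: C, bond orders sum to 4 (valence 4) → 0 H
  atom 4: C, bond orders sum to 4 (valence 4) → 0 H
  atom 5: O, bond orders sum to 1 (valence 2) → 1 H
  atom 6: O, bond orders sum to 2 (valence 2) → 0 H
  atom 7: C, bond orders sum to 3 (valence 4) → 1 H
  atom 8: C, bond orders sum to 4 (valence 4) → 0 H
  atom 9: C, bond orders sum to 3 (valence 4) → 1 H
  atom 10: C, bond orders sum to 3 (valence 4) → 1 H
  atom 11: C, bond orders sum to 2 (valence 4) → 2 H
  atom 12: C, bond orders sum to 3 (valence 4) → 1 H
  atom 13: C, bond orders sum to 3 (valence 4) → 1 H
  atom 14: O, bond orders sum to 2 (valence 2) → 0 H
  atom 15: C, bond orders sum to 2 (valence 4) → 2 H
  atom 16: C, bond orders sum to 3 (valence 4) → 1 H
  atom 17: F (halogen, monovalent) → 0 H
  atom 18: C, bond orders sum to 1 (valence 4) → 3 H
Totals → C:13, H:14, Cl:1, F:1, O:3.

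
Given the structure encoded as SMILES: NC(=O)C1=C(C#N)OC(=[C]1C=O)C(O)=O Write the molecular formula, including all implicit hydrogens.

C8H4N2O5

Walk through each heavy atom and fill implicit hydrogens from standard valence (C 4, N 3, O 2, S 2, halogen 1):
  atom 1: N, bond orders sum to 1 (valence 3) → 2 H
  atom 2: C, bond orders sum to 4 (valence 4) → 0 H
  atom 3: O, bond orders sum to 2 (valence 2) → 0 H
  atom 4: C, bond orders sum to 4 (valence 4) → 0 H
  atom 5: C, bond orders sum to 4 (valence 4) → 0 H
  atom 6: C, bond orders sum to 4 (valence 4) → 0 H
  atom 7: N, bond orders sum to 3 (valence 3) → 0 H
  atom 8: O, bond orders sum to 2 (valence 2) → 0 H
  atom 9: C, bond orders sum to 4 (valence 4) → 0 H
  atom 10: C with explicit H count 0
  atom 11: C, bond orders sum to 3 (valence 4) → 1 H
  atom 12: O, bond orders sum to 2 (valence 2) → 0 H
  atom 13: C, bond orders sum to 4 (valence 4) → 0 H
  atom 14: O, bond orders sum to 1 (valence 2) → 1 H
  atom 15: O, bond orders sum to 2 (valence 2) → 0 H
Totals → C:8, H:4, N:2, O:5.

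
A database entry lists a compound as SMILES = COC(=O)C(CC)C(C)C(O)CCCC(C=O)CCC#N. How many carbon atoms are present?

Count every carbon token in the SMILES (each C, including those in ring-closure positions and inside branches).
Carbon count: 16.

16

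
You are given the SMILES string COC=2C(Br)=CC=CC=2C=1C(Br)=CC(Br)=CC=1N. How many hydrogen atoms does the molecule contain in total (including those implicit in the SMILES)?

Walk through each heavy atom and fill implicit hydrogens from standard valence (C 4, N 3, O 2, S 2, halogen 1):
  atom 1: C, bond orders sum to 1 (valence 4) → 3 H
  atom 2: O, bond orders sum to 2 (valence 2) → 0 H
  atom 3: C, bond orders sum to 4 (valence 4) → 0 H
  atom 4: C, bond orders sum to 4 (valence 4) → 0 H
  atom 5: Br (halogen, monovalent) → 0 H
  atom 6: C, bond orders sum to 3 (valence 4) → 1 H
  atom 7: C, bond orders sum to 3 (valence 4) → 1 H
  atom 8: C, bond orders sum to 3 (valence 4) → 1 H
  atom 9: C, bond orders sum to 4 (valence 4) → 0 H
  atom 10: C, bond orders sum to 4 (valence 4) → 0 H
  atom 11: C, bond orders sum to 4 (valence 4) → 0 H
  atom 12: Br (halogen, monovalent) → 0 H
  atom 13: C, bond orders sum to 3 (valence 4) → 1 H
  atom 14: C, bond orders sum to 4 (valence 4) → 0 H
  atom 15: Br (halogen, monovalent) → 0 H
  atom 16: C, bond orders sum to 3 (valence 4) → 1 H
  atom 17: C, bond orders sum to 4 (valence 4) → 0 H
  atom 18: N, bond orders sum to 1 (valence 3) → 2 H
Total hydrogens: 10.

10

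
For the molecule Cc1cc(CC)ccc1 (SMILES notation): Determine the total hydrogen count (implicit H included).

12

Walk through each heavy atom and fill implicit hydrogens from standard valence (C 4, N 3, O 2, S 2, halogen 1); for lowercase aromatic atoms, an aromatic c carries 1 H when it has two neighbours and 0 H with three, and aromatic n carries 0 H:
  atom 1: C, bond orders sum to 1 (valence 4) → 3 H
  atom 2: aromatic c, 3 neighbours → 0 H
  atom 3: aromatic c, 2 neighbours → 1 H
  atom 4: aromatic c, 3 neighbours → 0 H
  atom 5: C, bond orders sum to 2 (valence 4) → 2 H
  atom 6: C, bond orders sum to 1 (valence 4) → 3 H
  atom 7: aromatic c, 2 neighbours → 1 H
  atom 8: aromatic c, 2 neighbours → 1 H
  atom 9: aromatic c, 2 neighbours → 1 H
Total hydrogens: 12.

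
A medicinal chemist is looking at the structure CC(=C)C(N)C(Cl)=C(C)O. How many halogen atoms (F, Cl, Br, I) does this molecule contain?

Halogen atoms appear at heavy-atom position 7 (1×Cl).
Other groups present: 2 alkene, 1 hydroxyl, 1 primary amine.
Halogen count: 1.

1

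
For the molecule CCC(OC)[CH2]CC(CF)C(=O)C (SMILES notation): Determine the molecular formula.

C10H19FO2

Walk through each heavy atom and fill implicit hydrogens from standard valence (C 4, N 3, O 2, S 2, halogen 1):
  atom 1: C, bond orders sum to 1 (valence 4) → 3 H
  atom 2: C, bond orders sum to 2 (valence 4) → 2 H
  atom 3: C, bond orders sum to 3 (valence 4) → 1 H
  atom 4: O, bond orders sum to 2 (valence 2) → 0 H
  atom 5: C, bond orders sum to 1 (valence 4) → 3 H
  atom 6: C with explicit H count 2
  atom 7: C, bond orders sum to 2 (valence 4) → 2 H
  atom 8: C, bond orders sum to 3 (valence 4) → 1 H
  atom 9: C, bond orders sum to 2 (valence 4) → 2 H
  atom 10: F (halogen, monovalent) → 0 H
  atom 11: C, bond orders sum to 4 (valence 4) → 0 H
  atom 12: O, bond orders sum to 2 (valence 2) → 0 H
  atom 13: C, bond orders sum to 1 (valence 4) → 3 H
Totals → C:10, H:19, F:1, O:2.
In Hill order: C10H19FO2.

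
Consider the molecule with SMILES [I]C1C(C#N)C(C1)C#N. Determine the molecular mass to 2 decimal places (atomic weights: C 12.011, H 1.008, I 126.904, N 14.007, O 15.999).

First, the molecular formula is C6H5IN2 (counting implicit H from valence).
  C: 6 × 12.011 = 72.066
  H: 5 × 1.008 = 5.040
  I: 1 × 126.904 = 126.904
  N: 2 × 14.007 = 28.014
Sum: 6×12.011 + 5×1.008 + 1×126.904 + 2×14.007 = 232.024 → 232.02 g/mol.

232.02 g/mol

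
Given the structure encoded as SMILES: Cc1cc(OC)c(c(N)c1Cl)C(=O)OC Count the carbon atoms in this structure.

Count every carbon token in the SMILES (each C, including those in ring-closure positions and inside branches).
Carbon count: 10.

10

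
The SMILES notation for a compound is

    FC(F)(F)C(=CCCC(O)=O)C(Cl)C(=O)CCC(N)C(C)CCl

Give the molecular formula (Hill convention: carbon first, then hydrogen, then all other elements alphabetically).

Walk through each heavy atom and fill implicit hydrogens from standard valence (C 4, N 3, O 2, S 2, halogen 1):
  atom 1: F (halogen, monovalent) → 0 H
  atom 2: C, bond orders sum to 4 (valence 4) → 0 H
  atom 3: F (halogen, monovalent) → 0 H
  atom 4: F (halogen, monovalent) → 0 H
  atom 5: C, bond orders sum to 4 (valence 4) → 0 H
  atom 6: C, bond orders sum to 3 (valence 4) → 1 H
  atom 7: C, bond orders sum to 2 (valence 4) → 2 H
  atom 8: C, bond orders sum to 2 (valence 4) → 2 H
  atom 9: C, bond orders sum to 4 (valence 4) → 0 H
  atom 10: O, bond orders sum to 1 (valence 2) → 1 H
  atom 11: O, bond orders sum to 2 (valence 2) → 0 H
  atom 12: C, bond orders sum to 3 (valence 4) → 1 H
  atom 13: Cl (halogen, monovalent) → 0 H
  atom 14: C, bond orders sum to 4 (valence 4) → 0 H
  atom 15: O, bond orders sum to 2 (valence 2) → 0 H
  atom 16: C, bond orders sum to 2 (valence 4) → 2 H
  atom 17: C, bond orders sum to 2 (valence 4) → 2 H
  atom 18: C, bond orders sum to 3 (valence 4) → 1 H
  atom 19: N, bond orders sum to 1 (valence 3) → 2 H
  atom 20: C, bond orders sum to 3 (valence 4) → 1 H
  atom 21: C, bond orders sum to 1 (valence 4) → 3 H
  atom 22: C, bond orders sum to 2 (valence 4) → 2 H
  atom 23: Cl (halogen, monovalent) → 0 H
Totals → C:14, H:20, Cl:2, F:3, N:1, O:3.
In Hill order: C14H20Cl2F3NO3.

C14H20Cl2F3NO3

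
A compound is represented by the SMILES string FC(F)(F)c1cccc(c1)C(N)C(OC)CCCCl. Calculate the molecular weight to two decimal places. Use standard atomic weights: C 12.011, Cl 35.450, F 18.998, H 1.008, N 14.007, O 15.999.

First, the molecular formula is C13H17ClF3NO (counting implicit H from valence).
  C: 13 × 12.011 = 156.143
  Cl: 1 × 35.450 = 35.450
  F: 3 × 18.998 = 56.994
  H: 17 × 1.008 = 17.136
  N: 1 × 14.007 = 14.007
  O: 1 × 15.999 = 15.999
Sum: 13×12.011 + 1×35.450 + 3×18.998 + 17×1.008 + 1×14.007 + 1×15.999 = 295.729 → 295.73 g/mol.

295.73 g/mol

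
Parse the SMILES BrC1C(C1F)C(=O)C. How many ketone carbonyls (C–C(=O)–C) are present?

1

The ketone motif appears at heavy-atom position 6 in the SMILES.
Ketone count: 1.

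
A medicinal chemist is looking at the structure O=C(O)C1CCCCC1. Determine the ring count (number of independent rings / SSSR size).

1

In SMILES, each pair of matching ring-closure digits denotes one ring-closing bond; the number of such bonds equals the number of independent rings.
Ring-closure bonds here: 1.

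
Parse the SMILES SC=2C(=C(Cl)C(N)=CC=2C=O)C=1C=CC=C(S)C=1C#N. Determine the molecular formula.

Walk through each heavy atom and fill implicit hydrogens from standard valence (C 4, N 3, O 2, S 2, halogen 1):
  atom 1: S, bond orders sum to 1 (valence 2) → 1 H
  atom 2: C, bond orders sum to 4 (valence 4) → 0 H
  atom 3: C, bond orders sum to 4 (valence 4) → 0 H
  atom 4: C, bond orders sum to 4 (valence 4) → 0 H
  atom 5: Cl (halogen, monovalent) → 0 H
  atom 6: C, bond orders sum to 4 (valence 4) → 0 H
  atom 7: N, bond orders sum to 1 (valence 3) → 2 H
  atom 8: C, bond orders sum to 3 (valence 4) → 1 H
  atom 9: C, bond orders sum to 4 (valence 4) → 0 H
  atom 10: C, bond orders sum to 3 (valence 4) → 1 H
  atom 11: O, bond orders sum to 2 (valence 2) → 0 H
  atom 12: C, bond orders sum to 4 (valence 4) → 0 H
  atom 13: C, bond orders sum to 3 (valence 4) → 1 H
  atom 14: C, bond orders sum to 3 (valence 4) → 1 H
  atom 15: C, bond orders sum to 3 (valence 4) → 1 H
  atom 16: C, bond orders sum to 4 (valence 4) → 0 H
  atom 17: S, bond orders sum to 1 (valence 2) → 1 H
  atom 18: C, bond orders sum to 4 (valence 4) → 0 H
  atom 19: C, bond orders sum to 4 (valence 4) → 0 H
  atom 20: N, bond orders sum to 3 (valence 3) → 0 H
Totals → C:14, H:9, Cl:1, N:2, O:1, S:2.
In Hill order: C14H9ClN2OS2.

C14H9ClN2OS2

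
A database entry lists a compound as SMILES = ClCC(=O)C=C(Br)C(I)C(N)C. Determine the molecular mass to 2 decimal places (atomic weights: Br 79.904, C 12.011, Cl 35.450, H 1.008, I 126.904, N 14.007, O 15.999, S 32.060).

366.42 g/mol

First, the molecular formula is C7H10BrClINO (counting implicit H from valence).
  Br: 1 × 79.904 = 79.904
  C: 7 × 12.011 = 84.077
  Cl: 1 × 35.450 = 35.450
  H: 10 × 1.008 = 10.080
  I: 1 × 126.904 = 126.904
  N: 1 × 14.007 = 14.007
  O: 1 × 15.999 = 15.999
Sum: 1×79.904 + 7×12.011 + 1×35.450 + 10×1.008 + 1×126.904 + 1×14.007 + 1×15.999 = 366.421 → 366.42 g/mol.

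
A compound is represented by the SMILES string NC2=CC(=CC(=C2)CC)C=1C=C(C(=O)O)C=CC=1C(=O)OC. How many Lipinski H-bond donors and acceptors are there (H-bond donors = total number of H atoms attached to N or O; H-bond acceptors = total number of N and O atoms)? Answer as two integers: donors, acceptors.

Donors: find every N or O and count the H atoms it carries.
  atom 1 (N): bond orders sum to 1 → 2 H
  atom 14 (O): bond orders sum to 2 → 0 H
  atom 15 (O): bond orders sum to 1 → 1 H
  atom 20 (O): bond orders sum to 2 → 0 H
  atom 21 (O): bond orders sum to 2 → 0 H
Lipinski HBD = 3.
Acceptors: N atoms = 1, O atoms = 4 → HBA = 5.

3, 5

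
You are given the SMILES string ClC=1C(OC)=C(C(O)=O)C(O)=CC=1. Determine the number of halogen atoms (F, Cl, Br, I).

Halogen atoms appear at heavy-atom position 1 (1×Cl).
Other groups present: 1 carboxylic acid, 1 ether, 1 hydroxyl.
Halogen count: 1.

1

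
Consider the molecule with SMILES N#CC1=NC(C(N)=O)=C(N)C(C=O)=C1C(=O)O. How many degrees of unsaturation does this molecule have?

9

Molecular formula: C9H6N4O4.
DoU = (2C + 2 + N − H − X) / 2, where X is the halogen count and O/S are ignored.
    = (2·9 + 2 + 4 − 6 − 0) / 2 = 18 / 2 = 9.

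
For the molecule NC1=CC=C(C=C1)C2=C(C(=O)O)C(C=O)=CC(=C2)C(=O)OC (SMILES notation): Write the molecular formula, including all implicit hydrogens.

C16H13NO5

Walk through each heavy atom and fill implicit hydrogens from standard valence (C 4, N 3, O 2, S 2, halogen 1):
  atom 1: N, bond orders sum to 1 (valence 3) → 2 H
  atom 2: C, bond orders sum to 4 (valence 4) → 0 H
  atom 3: C, bond orders sum to 3 (valence 4) → 1 H
  atom 4: C, bond orders sum to 3 (valence 4) → 1 H
  atom 5: C, bond orders sum to 4 (valence 4) → 0 H
  atom 6: C, bond orders sum to 3 (valence 4) → 1 H
  atom 7: C, bond orders sum to 3 (valence 4) → 1 H
  atom 8: C, bond orders sum to 4 (valence 4) → 0 H
  atom 9: C, bond orders sum to 4 (valence 4) → 0 H
  atom 10: C, bond orders sum to 4 (valence 4) → 0 H
  atom 11: O, bond orders sum to 2 (valence 2) → 0 H
  atom 12: O, bond orders sum to 1 (valence 2) → 1 H
  atom 13: C, bond orders sum to 4 (valence 4) → 0 H
  atom 14: C, bond orders sum to 3 (valence 4) → 1 H
  atom 15: O, bond orders sum to 2 (valence 2) → 0 H
  atom 16: C, bond orders sum to 3 (valence 4) → 1 H
  atom 17: C, bond orders sum to 4 (valence 4) → 0 H
  atom 18: C, bond orders sum to 3 (valence 4) → 1 H
  atom 19: C, bond orders sum to 4 (valence 4) → 0 H
  atom 20: O, bond orders sum to 2 (valence 2) → 0 H
  atom 21: O, bond orders sum to 2 (valence 2) → 0 H
  atom 22: C, bond orders sum to 1 (valence 4) → 3 H
Totals → C:16, H:13, N:1, O:5.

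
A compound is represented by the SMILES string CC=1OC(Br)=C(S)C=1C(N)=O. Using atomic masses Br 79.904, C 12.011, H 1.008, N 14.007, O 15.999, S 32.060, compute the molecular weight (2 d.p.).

First, the molecular formula is C6H6BrNO2S (counting implicit H from valence).
  Br: 1 × 79.904 = 79.904
  C: 6 × 12.011 = 72.066
  H: 6 × 1.008 = 6.048
  N: 1 × 14.007 = 14.007
  O: 2 × 15.999 = 31.998
  S: 1 × 32.060 = 32.060
Sum: 1×79.904 + 6×12.011 + 6×1.008 + 1×14.007 + 2×15.999 + 1×32.060 = 236.083 → 236.08 g/mol.

236.08 g/mol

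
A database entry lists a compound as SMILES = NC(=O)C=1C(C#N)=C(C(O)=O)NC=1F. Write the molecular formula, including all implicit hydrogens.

C7H4FN3O3

Walk through each heavy atom and fill implicit hydrogens from standard valence (C 4, N 3, O 2, S 2, halogen 1):
  atom 1: N, bond orders sum to 1 (valence 3) → 2 H
  atom 2: C, bond orders sum to 4 (valence 4) → 0 H
  atom 3: O, bond orders sum to 2 (valence 2) → 0 H
  atom 4: C, bond orders sum to 4 (valence 4) → 0 H
  atom 5: C, bond orders sum to 4 (valence 4) → 0 H
  atom 6: C, bond orders sum to 4 (valence 4) → 0 H
  atom 7: N, bond orders sum to 3 (valence 3) → 0 H
  atom 8: C, bond orders sum to 4 (valence 4) → 0 H
  atom 9: C, bond orders sum to 4 (valence 4) → 0 H
  atom 10: O, bond orders sum to 1 (valence 2) → 1 H
  atom 11: O, bond orders sum to 2 (valence 2) → 0 H
  atom 12: N, bond orders sum to 2 (valence 3) → 1 H
  atom 13: C, bond orders sum to 4 (valence 4) → 0 H
  atom 14: F (halogen, monovalent) → 0 H
Totals → C:7, H:4, F:1, N:3, O:3.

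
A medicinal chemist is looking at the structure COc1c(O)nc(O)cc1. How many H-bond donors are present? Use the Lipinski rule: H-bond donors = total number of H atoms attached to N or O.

2

Donors: find every N or O and count the H atoms it carries.
  atom 2 (O): bond orders sum to 2 → 0 H
  atom 5 (O): bond orders sum to 1 → 1 H
  atom 6 (N): bond orders sum to 3 → 0 H
  atom 8 (O): bond orders sum to 1 → 1 H
Lipinski HBD = 2.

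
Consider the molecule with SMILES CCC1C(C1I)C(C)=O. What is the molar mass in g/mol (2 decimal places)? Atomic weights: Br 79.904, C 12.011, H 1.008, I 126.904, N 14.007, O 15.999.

238.07 g/mol

First, the molecular formula is C7H11IO (counting implicit H from valence).
  C: 7 × 12.011 = 84.077
  H: 11 × 1.008 = 11.088
  I: 1 × 126.904 = 126.904
  O: 1 × 15.999 = 15.999
Sum: 7×12.011 + 11×1.008 + 1×126.904 + 1×15.999 = 238.068 → 238.07 g/mol.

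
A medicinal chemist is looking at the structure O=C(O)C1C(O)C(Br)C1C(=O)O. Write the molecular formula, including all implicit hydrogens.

Walk through each heavy atom and fill implicit hydrogens from standard valence (C 4, N 3, O 2, S 2, halogen 1):
  atom 1: O, bond orders sum to 2 (valence 2) → 0 H
  atom 2: C, bond orders sum to 4 (valence 4) → 0 H
  atom 3: O, bond orders sum to 1 (valence 2) → 1 H
  atom 4: C, bond orders sum to 3 (valence 4) → 1 H
  atom 5: C, bond orders sum to 3 (valence 4) → 1 H
  atom 6: O, bond orders sum to 1 (valence 2) → 1 H
  atom 7: C, bond orders sum to 3 (valence 4) → 1 H
  atom 8: Br (halogen, monovalent) → 0 H
  atom 9: C, bond orders sum to 3 (valence 4) → 1 H
  atom 10: C, bond orders sum to 4 (valence 4) → 0 H
  atom 11: O, bond orders sum to 2 (valence 2) → 0 H
  atom 12: O, bond orders sum to 1 (valence 2) → 1 H
Totals → C:6, H:7, Br:1, O:5.

C6H7BrO5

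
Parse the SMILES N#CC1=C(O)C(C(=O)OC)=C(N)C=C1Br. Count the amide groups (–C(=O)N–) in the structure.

Scan the SMILES for the amide motif — none present.
Groups that are present: 1 ester, 1 hydroxyl, 1 nitrile, 1 primary amine.

0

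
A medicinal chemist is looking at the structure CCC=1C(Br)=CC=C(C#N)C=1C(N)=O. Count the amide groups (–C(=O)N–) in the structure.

The amide motif appears at heavy-atom position 12 in the SMILES.
Other groups present: 1 nitrile.
Amide count: 1.

1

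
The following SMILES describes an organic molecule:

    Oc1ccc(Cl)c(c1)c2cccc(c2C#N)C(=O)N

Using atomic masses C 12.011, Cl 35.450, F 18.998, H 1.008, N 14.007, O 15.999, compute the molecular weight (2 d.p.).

272.69 g/mol

First, the molecular formula is C14H9ClN2O2 (counting implicit H from valence).
  C: 14 × 12.011 = 168.154
  Cl: 1 × 35.450 = 35.450
  H: 9 × 1.008 = 9.072
  N: 2 × 14.007 = 28.014
  O: 2 × 15.999 = 31.998
Sum: 14×12.011 + 1×35.450 + 9×1.008 + 2×14.007 + 2×15.999 = 272.688 → 272.69 g/mol.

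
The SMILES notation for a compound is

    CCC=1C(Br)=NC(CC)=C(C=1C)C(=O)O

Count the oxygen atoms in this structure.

Scan the SMILES for O atoms (remember two-letter symbols like Cl and Br are single atoms).
Oxygen count: 2.

2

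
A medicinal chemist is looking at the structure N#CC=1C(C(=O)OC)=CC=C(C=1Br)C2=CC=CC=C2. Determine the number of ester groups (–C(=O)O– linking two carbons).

The ester motif appears at heavy-atom position 5 in the SMILES.
Other groups present: 1 nitrile.
Ester count: 1.

1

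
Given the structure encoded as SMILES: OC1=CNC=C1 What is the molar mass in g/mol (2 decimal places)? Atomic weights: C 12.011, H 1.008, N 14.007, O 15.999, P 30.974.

83.09 g/mol

First, the molecular formula is C4H5NO (counting implicit H from valence).
  C: 4 × 12.011 = 48.044
  H: 5 × 1.008 = 5.040
  N: 1 × 14.007 = 14.007
  O: 1 × 15.999 = 15.999
Sum: 4×12.011 + 5×1.008 + 1×14.007 + 1×15.999 = 83.090 → 83.09 g/mol.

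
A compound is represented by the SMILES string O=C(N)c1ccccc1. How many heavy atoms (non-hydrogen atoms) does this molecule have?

9

Every atom symbol written in the SMILES (organic subset) is one heavy atom; implicit H are not written.
Heavy atoms by element → C:7, N:1, O:1.
Total: 9.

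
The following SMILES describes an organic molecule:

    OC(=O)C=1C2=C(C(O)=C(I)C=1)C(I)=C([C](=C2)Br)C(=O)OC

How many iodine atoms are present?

2

Scan the SMILES for I atoms (remember two-letter symbols like Cl and Br are single atoms).
Iodine count: 2.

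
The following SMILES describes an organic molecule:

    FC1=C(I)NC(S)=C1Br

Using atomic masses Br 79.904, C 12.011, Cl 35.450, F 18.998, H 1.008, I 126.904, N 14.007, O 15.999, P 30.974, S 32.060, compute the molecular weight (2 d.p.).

First, the molecular formula is C4H2BrFINS (counting implicit H from valence).
  Br: 1 × 79.904 = 79.904
  C: 4 × 12.011 = 48.044
  F: 1 × 18.998 = 18.998
  H: 2 × 1.008 = 2.016
  I: 1 × 126.904 = 126.904
  N: 1 × 14.007 = 14.007
  S: 1 × 32.060 = 32.060
Sum: 1×79.904 + 4×12.011 + 1×18.998 + 2×1.008 + 1×126.904 + 1×14.007 + 1×32.060 = 321.933 → 321.93 g/mol.

321.93 g/mol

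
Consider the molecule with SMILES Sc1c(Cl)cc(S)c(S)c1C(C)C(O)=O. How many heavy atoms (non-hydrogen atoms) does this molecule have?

15

Every atom symbol written in the SMILES (organic subset) is one heavy atom; implicit H are not written.
Heavy atoms by element → C:9, Cl:1, O:2, S:3.
Total: 15.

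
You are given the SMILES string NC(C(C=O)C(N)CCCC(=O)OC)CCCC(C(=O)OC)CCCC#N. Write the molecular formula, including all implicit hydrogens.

Walk through each heavy atom and fill implicit hydrogens from standard valence (C 4, N 3, O 2, S 2, halogen 1):
  atom 1: N, bond orders sum to 1 (valence 3) → 2 H
  atom 2: C, bond orders sum to 3 (valence 4) → 1 H
  atom 3: C, bond orders sum to 3 (valence 4) → 1 H
  atom 4: C, bond orders sum to 3 (valence 4) → 1 H
  atom 5: O, bond orders sum to 2 (valence 2) → 0 H
  atom 6: C, bond orders sum to 3 (valence 4) → 1 H
  atom 7: N, bond orders sum to 1 (valence 3) → 2 H
  atom 8: C, bond orders sum to 2 (valence 4) → 2 H
  atom 9: C, bond orders sum to 2 (valence 4) → 2 H
  atom 10: C, bond orders sum to 2 (valence 4) → 2 H
  atom 11: C, bond orders sum to 4 (valence 4) → 0 H
  atom 12: O, bond orders sum to 2 (valence 2) → 0 H
  atom 13: O, bond orders sum to 2 (valence 2) → 0 H
  atom 14: C, bond orders sum to 1 (valence 4) → 3 H
  atom 15: C, bond orders sum to 2 (valence 4) → 2 H
  atom 16: C, bond orders sum to 2 (valence 4) → 2 H
  atom 17: C, bond orders sum to 2 (valence 4) → 2 H
  atom 18: C, bond orders sum to 3 (valence 4) → 1 H
  atom 19: C, bond orders sum to 4 (valence 4) → 0 H
  atom 20: O, bond orders sum to 2 (valence 2) → 0 H
  atom 21: O, bond orders sum to 2 (valence 2) → 0 H
  atom 22: C, bond orders sum to 1 (valence 4) → 3 H
  atom 23: C, bond orders sum to 2 (valence 4) → 2 H
  atom 24: C, bond orders sum to 2 (valence 4) → 2 H
  atom 25: C, bond orders sum to 2 (valence 4) → 2 H
  atom 26: C, bond orders sum to 4 (valence 4) → 0 H
  atom 27: N, bond orders sum to 3 (valence 3) → 0 H
Totals → C:19, H:33, N:3, O:5.
In Hill order: C19H33N3O5.

C19H33N3O5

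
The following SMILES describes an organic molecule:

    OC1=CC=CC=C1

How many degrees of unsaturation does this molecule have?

Molecular formula: C6H6O.
DoU = (2C + 2 + N − H − X) / 2, where X is the halogen count and O/S are ignored.
    = (2·6 + 2 + 0 − 6 − 0) / 2 = 8 / 2 = 4.

4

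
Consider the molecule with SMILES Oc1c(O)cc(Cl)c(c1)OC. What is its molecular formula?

Walk through each heavy atom and fill implicit hydrogens from standard valence (C 4, N 3, O 2, S 2, halogen 1); for lowercase aromatic atoms, an aromatic c carries 1 H when it has two neighbours and 0 H with three, and aromatic n carries 0 H:
  atom 1: O, bond orders sum to 1 (valence 2) → 1 H
  atom 2: aromatic c, 3 neighbours → 0 H
  atom 3: aromatic c, 3 neighbours → 0 H
  atom 4: O, bond orders sum to 1 (valence 2) → 1 H
  atom 5: aromatic c, 2 neighbours → 1 H
  atom 6: aromatic c, 3 neighbours → 0 H
  atom 7: Cl (halogen, monovalent) → 0 H
  atom 8: aromatic c, 3 neighbours → 0 H
  atom 9: aromatic c, 2 neighbours → 1 H
  atom 10: O, bond orders sum to 2 (valence 2) → 0 H
  atom 11: C, bond orders sum to 1 (valence 4) → 3 H
Totals → C:7, H:7, Cl:1, O:3.
In Hill order: C7H7ClO3.

C7H7ClO3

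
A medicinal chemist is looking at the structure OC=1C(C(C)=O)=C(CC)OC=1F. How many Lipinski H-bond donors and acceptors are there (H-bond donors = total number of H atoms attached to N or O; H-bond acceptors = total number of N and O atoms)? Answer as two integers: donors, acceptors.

1, 3

Donors: find every N or O and count the H atoms it carries.
  atom 1 (O): bond orders sum to 1 → 1 H
  atom 6 (O): bond orders sum to 2 → 0 H
  atom 10 (O): bond orders sum to 2 → 0 H
Lipinski HBD = 1.
Acceptors: N atoms = 0, O atoms = 3 → HBA = 3.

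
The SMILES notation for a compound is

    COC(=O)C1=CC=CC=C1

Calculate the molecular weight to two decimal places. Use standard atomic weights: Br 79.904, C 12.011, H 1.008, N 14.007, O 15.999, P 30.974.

First, the molecular formula is C8H8O2 (counting implicit H from valence).
  C: 8 × 12.011 = 96.088
  H: 8 × 1.008 = 8.064
  O: 2 × 15.999 = 31.998
Sum: 8×12.011 + 8×1.008 + 2×15.999 = 136.150 → 136.15 g/mol.

136.15 g/mol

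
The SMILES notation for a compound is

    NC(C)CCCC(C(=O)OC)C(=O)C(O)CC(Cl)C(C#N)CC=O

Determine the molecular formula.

Walk through each heavy atom and fill implicit hydrogens from standard valence (C 4, N 3, O 2, S 2, halogen 1):
  atom 1: N, bond orders sum to 1 (valence 3) → 2 H
  atom 2: C, bond orders sum to 3 (valence 4) → 1 H
  atom 3: C, bond orders sum to 1 (valence 4) → 3 H
  atom 4: C, bond orders sum to 2 (valence 4) → 2 H
  atom 5: C, bond orders sum to 2 (valence 4) → 2 H
  atom 6: C, bond orders sum to 2 (valence 4) → 2 H
  atom 7: C, bond orders sum to 3 (valence 4) → 1 H
  atom 8: C, bond orders sum to 4 (valence 4) → 0 H
  atom 9: O, bond orders sum to 2 (valence 2) → 0 H
  atom 10: O, bond orders sum to 2 (valence 2) → 0 H
  atom 11: C, bond orders sum to 1 (valence 4) → 3 H
  atom 12: C, bond orders sum to 4 (valence 4) → 0 H
  atom 13: O, bond orders sum to 2 (valence 2) → 0 H
  atom 14: C, bond orders sum to 3 (valence 4) → 1 H
  atom 15: O, bond orders sum to 1 (valence 2) → 1 H
  atom 16: C, bond orders sum to 2 (valence 4) → 2 H
  atom 17: C, bond orders sum to 3 (valence 4) → 1 H
  atom 18: Cl (halogen, monovalent) → 0 H
  atom 19: C, bond orders sum to 3 (valence 4) → 1 H
  atom 20: C, bond orders sum to 4 (valence 4) → 0 H
  atom 21: N, bond orders sum to 3 (valence 3) → 0 H
  atom 22: C, bond orders sum to 2 (valence 4) → 2 H
  atom 23: C, bond orders sum to 3 (valence 4) → 1 H
  atom 24: O, bond orders sum to 2 (valence 2) → 0 H
Totals → C:16, H:25, Cl:1, N:2, O:5.

C16H25ClN2O5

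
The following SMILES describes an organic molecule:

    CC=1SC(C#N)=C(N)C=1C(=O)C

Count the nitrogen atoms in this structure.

Scan the SMILES for N atoms (remember two-letter symbols like Cl and Br are single atoms).
Nitrogen count: 2.

2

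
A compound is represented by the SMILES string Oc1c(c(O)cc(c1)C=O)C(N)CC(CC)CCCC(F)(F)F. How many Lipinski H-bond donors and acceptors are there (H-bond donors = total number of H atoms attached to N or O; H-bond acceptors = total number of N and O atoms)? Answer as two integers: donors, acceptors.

Donors: find every N or O and count the H atoms it carries.
  atom 1 (O): bond orders sum to 1 → 1 H
  atom 5 (O): bond orders sum to 1 → 1 H
  atom 10 (O): bond orders sum to 2 → 0 H
  atom 12 (N): bond orders sum to 1 → 2 H
Lipinski HBD = 4.
Acceptors: N atoms = 1, O atoms = 3 → HBA = 4.

4, 4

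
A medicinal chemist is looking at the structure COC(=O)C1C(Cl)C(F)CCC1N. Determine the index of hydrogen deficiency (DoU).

2

Degree of unsaturation = (number of rings) + (number of π bonds).
Ring closures in the SMILES: 1.
π bonds: 1 double bond (each 1 DoU) → 1 DoU from unsaturation.
Total DoU = 1 + 1 = 2.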